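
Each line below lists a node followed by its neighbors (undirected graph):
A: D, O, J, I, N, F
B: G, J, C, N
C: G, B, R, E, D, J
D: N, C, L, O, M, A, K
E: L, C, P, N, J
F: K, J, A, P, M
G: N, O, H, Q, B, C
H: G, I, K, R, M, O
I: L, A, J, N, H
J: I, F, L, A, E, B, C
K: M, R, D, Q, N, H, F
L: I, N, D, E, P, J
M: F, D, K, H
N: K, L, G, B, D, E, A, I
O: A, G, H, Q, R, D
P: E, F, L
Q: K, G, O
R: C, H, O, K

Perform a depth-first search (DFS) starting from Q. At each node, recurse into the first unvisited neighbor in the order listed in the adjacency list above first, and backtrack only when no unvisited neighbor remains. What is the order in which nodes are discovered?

Q → K → M → F → J → I → L → N → G → O → A → D → C → B → R → H → E → P

Visit Q
Q → K
K → M
M → F
F → J
J → I
I → L
L → N
N → G
G → O
O → A
A → D
D → C
C → B
C → R
R → H
C → E
E → P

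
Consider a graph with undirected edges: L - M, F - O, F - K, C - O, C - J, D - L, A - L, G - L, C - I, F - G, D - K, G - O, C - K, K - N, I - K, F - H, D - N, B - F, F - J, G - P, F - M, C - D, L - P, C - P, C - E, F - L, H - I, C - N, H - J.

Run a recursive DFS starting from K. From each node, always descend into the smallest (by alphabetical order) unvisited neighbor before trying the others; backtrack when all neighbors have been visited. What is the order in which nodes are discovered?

K C D L A F B G O P H I J M N E

Visit K
K → C
C → D
D → L
L → A
L → F
F → B
F → G
G → O
G → P
F → H
H → I
H → J
F → M
D → N
C → E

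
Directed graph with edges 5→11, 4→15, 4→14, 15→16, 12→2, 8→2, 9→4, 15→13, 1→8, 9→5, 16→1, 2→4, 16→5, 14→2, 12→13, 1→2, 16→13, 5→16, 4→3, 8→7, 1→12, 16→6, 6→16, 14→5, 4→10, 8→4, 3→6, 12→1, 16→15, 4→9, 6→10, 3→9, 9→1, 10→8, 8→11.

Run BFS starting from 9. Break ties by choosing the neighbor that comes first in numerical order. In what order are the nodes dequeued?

Visit 9; enqueue 1, 4, 5 → queue [1, 4, 5]
Visit 1; enqueue 2, 8, 12 → queue [4, 5, 2, 8, 12]
Visit 4; enqueue 3, 10, 14, 15 → queue [5, 2, 8, 12, 3, 10, 14, 15]
Visit 5; enqueue 11, 16 → queue [2, 8, 12, 3, 10, 14, 15, 11, 16]
Visit 2 → queue [8, 12, 3, 10, 14, 15, 11, 16]
Visit 8; enqueue 7 → queue [12, 3, 10, 14, 15, 11, 16, 7]
Visit 12; enqueue 13 → queue [3, 10, 14, 15, 11, 16, 7, 13]
Visit 3; enqueue 6 → queue [10, 14, 15, 11, 16, 7, 13, 6]
Visit 10 → queue [14, 15, 11, 16, 7, 13, 6]
Visit 14 → queue [15, 11, 16, 7, 13, 6]
Visit 15 → queue [11, 16, 7, 13, 6]
Visit 11 → queue [16, 7, 13, 6]
Visit 16 → queue [7, 13, 6]
Visit 7 → queue [13, 6]
Visit 13 → queue [6]
Visit 6 → queue []

9, 1, 4, 5, 2, 8, 12, 3, 10, 14, 15, 11, 16, 7, 13, 6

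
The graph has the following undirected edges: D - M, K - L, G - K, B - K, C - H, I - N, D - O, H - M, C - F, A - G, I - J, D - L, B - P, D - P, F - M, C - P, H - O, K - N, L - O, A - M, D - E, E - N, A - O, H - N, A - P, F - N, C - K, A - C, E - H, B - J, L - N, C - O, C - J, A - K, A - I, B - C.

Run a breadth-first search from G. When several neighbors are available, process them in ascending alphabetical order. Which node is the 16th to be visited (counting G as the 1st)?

Visit G; enqueue A, K → queue [A, K]
Visit A; enqueue C, I, M, O, P → queue [K, C, I, M, O, P]
Visit K; enqueue B, L, N → queue [C, I, M, O, P, B, L, N]
Visit C; enqueue F, H, J → queue [I, M, O, P, B, L, N, F, H, J]
Visit I → queue [M, O, P, B, L, N, F, H, J]
Visit M; enqueue D → queue [O, P, B, L, N, F, H, J, D]
Visit O → queue [P, B, L, N, F, H, J, D]
Visit P → queue [B, L, N, F, H, J, D]
Visit B → queue [L, N, F, H, J, D]
Visit L → queue [N, F, H, J, D]
Visit N; enqueue E → queue [F, H, J, D, E]
Visit F → queue [H, J, D, E]
Visit H → queue [J, D, E]
Visit J → queue [D, E]
Visit D → queue [E]
Visit E → queue []

Visit order: G, A, K, C, I, M, O, P, B, L, N, F, H, J, D, E

E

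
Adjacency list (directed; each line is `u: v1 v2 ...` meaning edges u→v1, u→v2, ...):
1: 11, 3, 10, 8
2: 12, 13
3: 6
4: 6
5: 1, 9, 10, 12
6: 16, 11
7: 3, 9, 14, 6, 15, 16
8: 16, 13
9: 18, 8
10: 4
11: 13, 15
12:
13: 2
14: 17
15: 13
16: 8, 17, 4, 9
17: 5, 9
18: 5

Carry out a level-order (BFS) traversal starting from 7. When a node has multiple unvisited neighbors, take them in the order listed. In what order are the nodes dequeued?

7, 3, 9, 14, 6, 15, 16, 18, 8, 17, 11, 13, 4, 5, 2, 1, 10, 12

Visit 7; enqueue 3, 9, 14, 6, 15, 16 → queue [3, 9, 14, 6, 15, 16]
Visit 3 → queue [9, 14, 6, 15, 16]
Visit 9; enqueue 18, 8 → queue [14, 6, 15, 16, 18, 8]
Visit 14; enqueue 17 → queue [6, 15, 16, 18, 8, 17]
Visit 6; enqueue 11 → queue [15, 16, 18, 8, 17, 11]
Visit 15; enqueue 13 → queue [16, 18, 8, 17, 11, 13]
Visit 16; enqueue 4 → queue [18, 8, 17, 11, 13, 4]
Visit 18; enqueue 5 → queue [8, 17, 11, 13, 4, 5]
Visit 8 → queue [17, 11, 13, 4, 5]
Visit 17 → queue [11, 13, 4, 5]
Visit 11 → queue [13, 4, 5]
Visit 13; enqueue 2 → queue [4, 5, 2]
Visit 4 → queue [5, 2]
Visit 5; enqueue 1, 10, 12 → queue [2, 1, 10, 12]
Visit 2 → queue [1, 10, 12]
Visit 1 → queue [10, 12]
Visit 10 → queue [12]
Visit 12 → queue []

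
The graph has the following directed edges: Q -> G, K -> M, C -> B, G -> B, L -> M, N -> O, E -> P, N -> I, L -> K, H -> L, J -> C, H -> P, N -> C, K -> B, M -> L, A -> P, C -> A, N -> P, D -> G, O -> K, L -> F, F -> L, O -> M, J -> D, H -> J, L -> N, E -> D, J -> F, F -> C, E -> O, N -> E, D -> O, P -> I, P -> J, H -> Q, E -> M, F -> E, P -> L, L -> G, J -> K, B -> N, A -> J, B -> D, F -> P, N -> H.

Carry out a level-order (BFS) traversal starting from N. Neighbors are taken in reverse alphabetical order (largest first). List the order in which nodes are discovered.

N, P, O, I, H, E, C, L, J, M, K, Q, D, B, A, G, F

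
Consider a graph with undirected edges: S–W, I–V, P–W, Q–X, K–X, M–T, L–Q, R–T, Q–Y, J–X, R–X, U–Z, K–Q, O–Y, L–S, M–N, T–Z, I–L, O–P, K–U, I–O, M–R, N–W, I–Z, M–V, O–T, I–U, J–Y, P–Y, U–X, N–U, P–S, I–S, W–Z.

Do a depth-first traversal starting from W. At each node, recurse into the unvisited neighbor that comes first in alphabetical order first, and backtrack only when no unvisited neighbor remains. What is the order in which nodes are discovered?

W, N, M, R, T, O, I, L, Q, K, U, X, J, Y, P, S, Z, V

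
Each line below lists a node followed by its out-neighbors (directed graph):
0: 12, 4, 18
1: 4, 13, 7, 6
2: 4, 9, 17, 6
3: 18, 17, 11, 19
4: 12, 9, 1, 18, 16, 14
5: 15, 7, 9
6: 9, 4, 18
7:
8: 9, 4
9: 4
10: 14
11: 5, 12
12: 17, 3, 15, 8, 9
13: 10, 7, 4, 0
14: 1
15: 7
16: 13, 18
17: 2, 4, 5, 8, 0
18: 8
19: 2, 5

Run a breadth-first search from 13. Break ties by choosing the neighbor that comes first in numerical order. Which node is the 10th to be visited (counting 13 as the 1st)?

Visit 13; enqueue 0, 4, 7, 10 → queue [0, 4, 7, 10]
Visit 0; enqueue 12, 18 → queue [4, 7, 10, 12, 18]
Visit 4; enqueue 1, 9, 14, 16 → queue [7, 10, 12, 18, 1, 9, 14, 16]
Visit 7 → queue [10, 12, 18, 1, 9, 14, 16]
Visit 10 → queue [12, 18, 1, 9, 14, 16]
Visit 12; enqueue 3, 8, 15, 17 → queue [18, 1, 9, 14, 16, 3, 8, 15, 17]
Visit 18 → queue [1, 9, 14, 16, 3, 8, 15, 17]
Visit 1; enqueue 6 → queue [9, 14, 16, 3, 8, 15, 17, 6]
Visit 9 → queue [14, 16, 3, 8, 15, 17, 6]
Visit 14 → queue [16, 3, 8, 15, 17, 6]
Visit 16 → queue [3, 8, 15, 17, 6]
Visit 3; enqueue 11, 19 → queue [8, 15, 17, 6, 11, 19]
Visit 8 → queue [15, 17, 6, 11, 19]
Visit 15 → queue [17, 6, 11, 19]
Visit 17; enqueue 2, 5 → queue [6, 11, 19, 2, 5]
Visit 6 → queue [11, 19, 2, 5]
Visit 11 → queue [19, 2, 5]
Visit 19 → queue [2, 5]
Visit 2 → queue [5]
Visit 5 → queue []

Visit order: 13, 0, 4, 7, 10, 12, 18, 1, 9, 14, 16, 3, 8, 15, 17, 6, 11, 19, 2, 5

14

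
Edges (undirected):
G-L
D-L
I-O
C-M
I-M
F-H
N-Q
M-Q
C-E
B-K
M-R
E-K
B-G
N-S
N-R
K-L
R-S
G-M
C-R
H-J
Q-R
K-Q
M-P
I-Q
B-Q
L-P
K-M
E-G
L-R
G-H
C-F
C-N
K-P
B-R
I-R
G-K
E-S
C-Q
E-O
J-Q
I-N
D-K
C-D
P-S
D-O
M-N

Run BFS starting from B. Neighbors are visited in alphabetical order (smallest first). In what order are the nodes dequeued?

Visit B; enqueue G, K, Q, R → queue [G, K, Q, R]
Visit G; enqueue E, H, L, M → queue [K, Q, R, E, H, L, M]
Visit K; enqueue D, P → queue [Q, R, E, H, L, M, D, P]
Visit Q; enqueue C, I, J, N → queue [R, E, H, L, M, D, P, C, I, J, N]
Visit R; enqueue S → queue [E, H, L, M, D, P, C, I, J, N, S]
Visit E; enqueue O → queue [H, L, M, D, P, C, I, J, N, S, O]
Visit H; enqueue F → queue [L, M, D, P, C, I, J, N, S, O, F]
Visit L → queue [M, D, P, C, I, J, N, S, O, F]
Visit M → queue [D, P, C, I, J, N, S, O, F]
Visit D → queue [P, C, I, J, N, S, O, F]
Visit P → queue [C, I, J, N, S, O, F]
Visit C → queue [I, J, N, S, O, F]
Visit I → queue [J, N, S, O, F]
Visit J → queue [N, S, O, F]
Visit N → queue [S, O, F]
Visit S → queue [O, F]
Visit O → queue [F]
Visit F → queue []

B, G, K, Q, R, E, H, L, M, D, P, C, I, J, N, S, O, F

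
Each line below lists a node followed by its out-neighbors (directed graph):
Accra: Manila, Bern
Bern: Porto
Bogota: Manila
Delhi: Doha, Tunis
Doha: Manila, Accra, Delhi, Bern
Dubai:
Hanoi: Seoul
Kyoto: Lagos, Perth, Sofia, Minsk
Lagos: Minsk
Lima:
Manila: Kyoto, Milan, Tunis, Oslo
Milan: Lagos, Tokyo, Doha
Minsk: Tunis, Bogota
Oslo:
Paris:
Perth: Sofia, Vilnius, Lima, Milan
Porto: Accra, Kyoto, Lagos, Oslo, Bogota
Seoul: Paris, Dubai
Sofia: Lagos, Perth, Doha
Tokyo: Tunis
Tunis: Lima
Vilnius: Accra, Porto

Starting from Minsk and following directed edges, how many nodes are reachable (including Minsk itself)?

18

BFS from Minsk visits: Minsk, Tunis, Bogota, Lima, Manila, Kyoto, Milan, Oslo, Lagos, Perth, Sofia, Tokyo, Doha, Vilnius, Accra, Delhi, Bern, Porto
Reachable nodes: 18 of 22 total.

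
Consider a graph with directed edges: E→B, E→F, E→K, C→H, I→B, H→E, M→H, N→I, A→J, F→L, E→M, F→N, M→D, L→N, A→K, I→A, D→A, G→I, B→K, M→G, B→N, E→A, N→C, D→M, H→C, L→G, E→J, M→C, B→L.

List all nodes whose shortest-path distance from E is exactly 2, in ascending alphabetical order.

C, D, G, H, L, N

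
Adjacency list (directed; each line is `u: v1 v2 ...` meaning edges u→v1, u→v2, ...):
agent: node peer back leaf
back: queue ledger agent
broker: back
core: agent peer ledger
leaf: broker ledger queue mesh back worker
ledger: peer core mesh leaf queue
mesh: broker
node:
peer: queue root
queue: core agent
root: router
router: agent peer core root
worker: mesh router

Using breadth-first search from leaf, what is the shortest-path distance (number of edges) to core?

Level 0: leaf
Level 1: back, broker, ledger, mesh, queue, worker
Level 2: agent, core, peer, router
Level 3: node, root
core first appears at level 2.

2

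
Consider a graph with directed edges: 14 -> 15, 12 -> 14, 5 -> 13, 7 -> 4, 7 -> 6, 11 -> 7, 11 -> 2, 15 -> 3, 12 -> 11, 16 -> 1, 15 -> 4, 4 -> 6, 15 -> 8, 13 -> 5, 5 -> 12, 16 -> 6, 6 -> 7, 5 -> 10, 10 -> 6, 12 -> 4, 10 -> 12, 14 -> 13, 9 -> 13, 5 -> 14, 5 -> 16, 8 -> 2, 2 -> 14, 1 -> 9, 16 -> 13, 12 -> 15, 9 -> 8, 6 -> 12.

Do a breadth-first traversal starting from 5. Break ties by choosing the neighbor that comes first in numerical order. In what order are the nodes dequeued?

5, 10, 12, 13, 14, 16, 6, 4, 11, 15, 1, 7, 2, 3, 8, 9

Visit 5; enqueue 10, 12, 13, 14, 16 → queue [10, 12, 13, 14, 16]
Visit 10; enqueue 6 → queue [12, 13, 14, 16, 6]
Visit 12; enqueue 4, 11, 15 → queue [13, 14, 16, 6, 4, 11, 15]
Visit 13 → queue [14, 16, 6, 4, 11, 15]
Visit 14 → queue [16, 6, 4, 11, 15]
Visit 16; enqueue 1 → queue [6, 4, 11, 15, 1]
Visit 6; enqueue 7 → queue [4, 11, 15, 1, 7]
Visit 4 → queue [11, 15, 1, 7]
Visit 11; enqueue 2 → queue [15, 1, 7, 2]
Visit 15; enqueue 3, 8 → queue [1, 7, 2, 3, 8]
Visit 1; enqueue 9 → queue [7, 2, 3, 8, 9]
Visit 7 → queue [2, 3, 8, 9]
Visit 2 → queue [3, 8, 9]
Visit 3 → queue [8, 9]
Visit 8 → queue [9]
Visit 9 → queue []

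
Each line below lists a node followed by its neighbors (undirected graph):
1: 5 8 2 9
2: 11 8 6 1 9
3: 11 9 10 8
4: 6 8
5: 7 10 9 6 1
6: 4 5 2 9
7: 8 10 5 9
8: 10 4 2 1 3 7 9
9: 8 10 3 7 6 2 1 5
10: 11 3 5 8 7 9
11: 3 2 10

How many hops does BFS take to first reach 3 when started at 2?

2

Level 0: 2
Level 1: 1, 6, 8, 9, 11
Level 2: 3, 4, 5, 7, 10
3 first appears at level 2.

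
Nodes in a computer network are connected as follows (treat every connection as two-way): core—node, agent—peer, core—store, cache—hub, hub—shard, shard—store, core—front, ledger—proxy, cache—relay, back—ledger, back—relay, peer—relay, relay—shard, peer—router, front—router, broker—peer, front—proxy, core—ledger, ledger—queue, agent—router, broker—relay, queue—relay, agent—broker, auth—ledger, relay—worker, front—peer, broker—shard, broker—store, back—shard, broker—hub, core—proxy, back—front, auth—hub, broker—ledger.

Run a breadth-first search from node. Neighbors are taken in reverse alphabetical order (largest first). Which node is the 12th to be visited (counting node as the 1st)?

Visit node; enqueue core → queue [core]
Visit core; enqueue store, proxy, ledger, front → queue [store, proxy, ledger, front]
Visit store; enqueue shard, broker → queue [proxy, ledger, front, shard, broker]
Visit proxy → queue [ledger, front, shard, broker]
Visit ledger; enqueue queue, back, auth → queue [front, shard, broker, queue, back, auth]
Visit front; enqueue router, peer → queue [shard, broker, queue, back, auth, router, peer]
Visit shard; enqueue relay, hub → queue [broker, queue, back, auth, router, peer, relay, hub]
Visit broker; enqueue agent → queue [queue, back, auth, router, peer, relay, hub, agent]
Visit queue → queue [back, auth, router, peer, relay, hub, agent]
Visit back → queue [auth, router, peer, relay, hub, agent]
Visit auth → queue [router, peer, relay, hub, agent]
Visit router → queue [peer, relay, hub, agent]
Visit peer → queue [relay, hub, agent]
Visit relay; enqueue worker, cache → queue [hub, agent, worker, cache]
Visit hub → queue [agent, worker, cache]
Visit agent → queue [worker, cache]
Visit worker → queue [cache]
Visit cache → queue []

Visit order: node, core, store, proxy, ledger, front, shard, broker, queue, back, auth, router, peer, relay, hub, agent, worker, cache

router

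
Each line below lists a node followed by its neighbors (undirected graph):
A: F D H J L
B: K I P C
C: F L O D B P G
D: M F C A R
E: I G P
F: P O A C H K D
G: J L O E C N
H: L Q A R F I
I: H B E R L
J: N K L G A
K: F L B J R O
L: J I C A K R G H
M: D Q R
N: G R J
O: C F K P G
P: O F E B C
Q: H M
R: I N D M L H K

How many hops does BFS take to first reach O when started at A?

Level 0: A
Level 1: D, F, H, J, L
Level 2: C, G, I, K, M, N, O, P, Q, R
Level 3: B, E
O first appears at level 2.

2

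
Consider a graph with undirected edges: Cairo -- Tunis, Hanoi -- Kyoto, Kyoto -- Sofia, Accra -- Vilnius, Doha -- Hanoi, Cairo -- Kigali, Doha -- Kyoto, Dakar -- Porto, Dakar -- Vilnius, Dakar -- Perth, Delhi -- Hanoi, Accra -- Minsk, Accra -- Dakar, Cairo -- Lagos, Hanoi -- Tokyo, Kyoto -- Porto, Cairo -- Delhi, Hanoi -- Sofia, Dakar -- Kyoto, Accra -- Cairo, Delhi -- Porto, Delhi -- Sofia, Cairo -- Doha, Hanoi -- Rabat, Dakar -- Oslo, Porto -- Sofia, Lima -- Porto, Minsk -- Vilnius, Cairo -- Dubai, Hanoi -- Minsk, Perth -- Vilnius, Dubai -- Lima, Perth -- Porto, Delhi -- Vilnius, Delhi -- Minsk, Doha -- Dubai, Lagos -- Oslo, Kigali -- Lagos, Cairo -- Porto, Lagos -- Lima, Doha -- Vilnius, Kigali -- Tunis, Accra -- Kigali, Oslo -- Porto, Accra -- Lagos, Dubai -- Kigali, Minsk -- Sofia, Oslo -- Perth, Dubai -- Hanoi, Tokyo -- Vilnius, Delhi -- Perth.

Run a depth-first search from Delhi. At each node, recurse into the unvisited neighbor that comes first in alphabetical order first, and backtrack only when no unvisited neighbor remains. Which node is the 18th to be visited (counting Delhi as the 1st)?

Vilnius

Visit Delhi
Delhi → Cairo
Cairo → Accra
Accra → Dakar
Dakar → Kyoto
Kyoto → Doha
Doha → Dubai
Dubai → Hanoi
Hanoi → Minsk
Minsk → Sofia
Sofia → Porto
Porto → Lima
Lima → Lagos
Lagos → Kigali
Kigali → Tunis
Lagos → Oslo
Oslo → Perth
Perth → Vilnius
Vilnius → Tokyo
Hanoi → Rabat

Visit order: Delhi, Cairo, Accra, Dakar, Kyoto, Doha, Dubai, Hanoi, Minsk, Sofia, Porto, Lima, Lagos, Kigali, Tunis, Oslo, Perth, Vilnius, Tokyo, Rabat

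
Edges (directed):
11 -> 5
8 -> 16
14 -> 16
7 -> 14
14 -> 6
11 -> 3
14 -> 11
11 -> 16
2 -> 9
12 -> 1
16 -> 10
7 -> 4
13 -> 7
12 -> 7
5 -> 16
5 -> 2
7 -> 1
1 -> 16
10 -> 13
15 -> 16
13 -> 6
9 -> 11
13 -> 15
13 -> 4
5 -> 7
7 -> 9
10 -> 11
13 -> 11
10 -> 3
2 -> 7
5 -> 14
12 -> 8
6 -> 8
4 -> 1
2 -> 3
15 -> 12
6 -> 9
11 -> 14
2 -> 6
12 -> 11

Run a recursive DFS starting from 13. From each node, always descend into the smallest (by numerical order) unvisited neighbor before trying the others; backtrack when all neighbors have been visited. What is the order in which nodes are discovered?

Visit 13
13 → 4
4 → 1
1 → 16
16 → 10
10 → 3
10 → 11
11 → 5
5 → 2
2 → 6
6 → 8
6 → 9
2 → 7
7 → 14
13 → 15
15 → 12

13, 4, 1, 16, 10, 3, 11, 5, 2, 6, 8, 9, 7, 14, 15, 12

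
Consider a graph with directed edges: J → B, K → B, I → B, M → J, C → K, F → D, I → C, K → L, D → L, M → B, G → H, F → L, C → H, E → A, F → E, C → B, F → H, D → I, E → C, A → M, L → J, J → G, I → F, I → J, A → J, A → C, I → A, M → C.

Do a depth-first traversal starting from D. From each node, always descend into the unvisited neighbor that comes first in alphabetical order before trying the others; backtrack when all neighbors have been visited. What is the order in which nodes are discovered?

D, I, A, C, B, H, K, L, J, G, M, F, E

Visit D
D → I
I → A
A → C
C → B
C → H
C → K
K → L
L → J
J → G
A → M
I → F
F → E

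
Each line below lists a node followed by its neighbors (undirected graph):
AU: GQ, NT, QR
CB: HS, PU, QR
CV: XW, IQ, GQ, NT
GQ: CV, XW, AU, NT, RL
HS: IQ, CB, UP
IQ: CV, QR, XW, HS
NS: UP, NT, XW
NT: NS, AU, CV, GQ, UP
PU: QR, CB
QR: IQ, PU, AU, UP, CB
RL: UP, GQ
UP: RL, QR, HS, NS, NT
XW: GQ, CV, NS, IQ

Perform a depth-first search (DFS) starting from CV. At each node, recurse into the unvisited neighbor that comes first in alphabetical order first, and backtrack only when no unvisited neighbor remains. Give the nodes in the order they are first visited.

Visit CV
CV → GQ
GQ → AU
AU → NT
NT → NS
NS → UP
UP → HS
HS → CB
CB → PU
PU → QR
QR → IQ
IQ → XW
UP → RL

CV, GQ, AU, NT, NS, UP, HS, CB, PU, QR, IQ, XW, RL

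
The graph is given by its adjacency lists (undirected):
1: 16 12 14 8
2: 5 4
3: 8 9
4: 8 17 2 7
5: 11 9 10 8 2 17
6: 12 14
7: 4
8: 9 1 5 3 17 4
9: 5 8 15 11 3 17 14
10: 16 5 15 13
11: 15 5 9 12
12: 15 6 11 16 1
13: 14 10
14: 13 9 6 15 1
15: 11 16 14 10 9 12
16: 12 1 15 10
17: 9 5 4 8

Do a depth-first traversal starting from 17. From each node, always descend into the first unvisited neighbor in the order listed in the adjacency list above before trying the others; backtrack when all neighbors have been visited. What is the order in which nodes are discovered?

Visit 17
17 → 9
9 → 5
5 → 11
11 → 15
15 → 16
16 → 12
12 → 6
6 → 14
14 → 13
13 → 10
14 → 1
1 → 8
8 → 3
8 → 4
4 → 2
4 → 7

17, 9, 5, 11, 15, 16, 12, 6, 14, 13, 10, 1, 8, 3, 4, 2, 7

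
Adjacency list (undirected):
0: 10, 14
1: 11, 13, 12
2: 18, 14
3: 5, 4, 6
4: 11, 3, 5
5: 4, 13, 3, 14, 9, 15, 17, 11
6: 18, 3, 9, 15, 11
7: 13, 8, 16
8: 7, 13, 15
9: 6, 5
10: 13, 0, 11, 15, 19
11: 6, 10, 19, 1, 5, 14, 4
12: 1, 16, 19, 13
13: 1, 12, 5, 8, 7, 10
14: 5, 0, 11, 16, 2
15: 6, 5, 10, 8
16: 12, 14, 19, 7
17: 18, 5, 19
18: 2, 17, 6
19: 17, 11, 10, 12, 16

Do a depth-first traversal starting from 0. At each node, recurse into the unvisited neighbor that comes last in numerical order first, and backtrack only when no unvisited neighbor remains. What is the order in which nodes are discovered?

Visit 0
0 → 14
14 → 16
16 → 19
19 → 17
17 → 18
18 → 6
6 → 15
15 → 10
10 → 13
13 → 12
12 → 1
1 → 11
11 → 5
5 → 9
5 → 4
4 → 3
13 → 8
8 → 7
18 → 2

0 -> 14 -> 16 -> 19 -> 17 -> 18 -> 6 -> 15 -> 10 -> 13 -> 12 -> 1 -> 11 -> 5 -> 9 -> 4 -> 3 -> 8 -> 7 -> 2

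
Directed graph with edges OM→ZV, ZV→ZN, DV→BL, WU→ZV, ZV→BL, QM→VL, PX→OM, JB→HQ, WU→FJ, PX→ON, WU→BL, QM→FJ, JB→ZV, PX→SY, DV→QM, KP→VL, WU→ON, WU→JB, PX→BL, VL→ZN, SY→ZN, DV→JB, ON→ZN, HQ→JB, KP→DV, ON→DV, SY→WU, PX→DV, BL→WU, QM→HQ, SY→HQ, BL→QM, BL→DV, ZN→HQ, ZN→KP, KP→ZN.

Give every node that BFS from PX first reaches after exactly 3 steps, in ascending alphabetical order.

Level 0: PX
Level 1: BL, DV, OM, ON, SY
Level 2: HQ, JB, QM, WU, ZN, ZV
Level 3: FJ, KP, VL

FJ, KP, VL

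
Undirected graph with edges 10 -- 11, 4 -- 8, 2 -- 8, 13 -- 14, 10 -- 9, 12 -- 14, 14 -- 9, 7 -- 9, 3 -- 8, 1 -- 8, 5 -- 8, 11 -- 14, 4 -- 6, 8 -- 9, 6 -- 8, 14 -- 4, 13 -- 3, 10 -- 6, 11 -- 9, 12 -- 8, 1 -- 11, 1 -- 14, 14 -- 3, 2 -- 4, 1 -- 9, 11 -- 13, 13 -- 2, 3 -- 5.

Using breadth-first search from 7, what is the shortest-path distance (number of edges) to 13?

Level 0: 7
Level 1: 9
Level 2: 1, 8, 10, 11, 14
Level 3: 2, 3, 4, 5, 6, 12, 13
13 first appears at level 3.

3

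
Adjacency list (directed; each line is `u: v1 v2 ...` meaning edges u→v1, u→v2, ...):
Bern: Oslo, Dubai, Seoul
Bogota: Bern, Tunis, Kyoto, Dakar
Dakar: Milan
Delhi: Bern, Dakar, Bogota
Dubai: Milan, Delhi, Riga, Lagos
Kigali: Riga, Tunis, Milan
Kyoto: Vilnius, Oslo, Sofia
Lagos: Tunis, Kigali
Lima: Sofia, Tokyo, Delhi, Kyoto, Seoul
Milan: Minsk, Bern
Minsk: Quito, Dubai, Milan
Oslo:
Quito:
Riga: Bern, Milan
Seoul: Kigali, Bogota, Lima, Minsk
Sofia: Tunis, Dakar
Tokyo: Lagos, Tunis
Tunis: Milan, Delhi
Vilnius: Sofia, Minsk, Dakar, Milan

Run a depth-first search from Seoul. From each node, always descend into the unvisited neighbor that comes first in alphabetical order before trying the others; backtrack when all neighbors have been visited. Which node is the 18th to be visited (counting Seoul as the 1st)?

Lima

Visit Seoul
Seoul → Bogota
Bogota → Bern
Bern → Dubai
Dubai → Delhi
Delhi → Dakar
Dakar → Milan
Milan → Minsk
Minsk → Quito
Dubai → Lagos
Lagos → Kigali
Kigali → Riga
Kigali → Tunis
Bern → Oslo
Bogota → Kyoto
Kyoto → Sofia
Kyoto → Vilnius
Seoul → Lima
Lima → Tokyo

Visit order: Seoul, Bogota, Bern, Dubai, Delhi, Dakar, Milan, Minsk, Quito, Lagos, Kigali, Riga, Tunis, Oslo, Kyoto, Sofia, Vilnius, Lima, Tokyo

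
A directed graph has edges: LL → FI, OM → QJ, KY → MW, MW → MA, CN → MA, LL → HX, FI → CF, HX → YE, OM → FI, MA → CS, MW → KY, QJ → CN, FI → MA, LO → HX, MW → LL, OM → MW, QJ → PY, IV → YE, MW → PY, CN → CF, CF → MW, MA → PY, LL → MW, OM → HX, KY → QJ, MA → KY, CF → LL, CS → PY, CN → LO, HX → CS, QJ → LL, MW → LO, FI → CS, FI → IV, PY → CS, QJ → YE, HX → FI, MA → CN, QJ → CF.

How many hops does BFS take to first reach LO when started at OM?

Level 0: OM
Level 1: FI, HX, MW, QJ
Level 2: CF, CN, CS, IV, KY, LL, LO, MA, PY, YE
LO first appears at level 2.

2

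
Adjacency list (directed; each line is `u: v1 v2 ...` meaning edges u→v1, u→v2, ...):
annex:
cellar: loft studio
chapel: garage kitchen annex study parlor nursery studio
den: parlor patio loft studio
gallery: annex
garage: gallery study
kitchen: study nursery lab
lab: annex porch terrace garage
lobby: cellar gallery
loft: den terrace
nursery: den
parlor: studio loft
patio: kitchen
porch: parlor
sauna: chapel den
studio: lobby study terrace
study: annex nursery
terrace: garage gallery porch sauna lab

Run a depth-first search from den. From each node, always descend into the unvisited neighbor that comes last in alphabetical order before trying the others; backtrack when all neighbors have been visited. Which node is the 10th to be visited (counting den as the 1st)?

Visit den
den → studio
studio → terrace
terrace → sauna
sauna → chapel
chapel → study
study → nursery
study → annex
chapel → parlor
parlor → loft
chapel → kitchen
kitchen → lab
lab → porch
lab → garage
garage → gallery
studio → lobby
lobby → cellar
den → patio

Visit order: den, studio, terrace, sauna, chapel, study, nursery, annex, parlor, loft, kitchen, lab, porch, garage, gallery, lobby, cellar, patio

loft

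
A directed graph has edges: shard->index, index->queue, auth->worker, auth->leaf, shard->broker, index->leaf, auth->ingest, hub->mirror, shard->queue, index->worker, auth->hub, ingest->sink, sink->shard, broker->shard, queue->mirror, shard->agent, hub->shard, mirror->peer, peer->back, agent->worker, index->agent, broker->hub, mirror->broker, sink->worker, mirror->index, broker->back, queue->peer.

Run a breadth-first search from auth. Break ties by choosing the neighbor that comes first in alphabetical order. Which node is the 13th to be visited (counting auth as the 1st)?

queue

Visit auth; enqueue hub, ingest, leaf, worker → queue [hub, ingest, leaf, worker]
Visit hub; enqueue mirror, shard → queue [ingest, leaf, worker, mirror, shard]
Visit ingest; enqueue sink → queue [leaf, worker, mirror, shard, sink]
Visit leaf → queue [worker, mirror, shard, sink]
Visit worker → queue [mirror, shard, sink]
Visit mirror; enqueue broker, index, peer → queue [shard, sink, broker, index, peer]
Visit shard; enqueue agent, queue → queue [sink, broker, index, peer, agent, queue]
Visit sink → queue [broker, index, peer, agent, queue]
Visit broker; enqueue back → queue [index, peer, agent, queue, back]
Visit index → queue [peer, agent, queue, back]
Visit peer → queue [agent, queue, back]
Visit agent → queue [queue, back]
Visit queue → queue [back]
Visit back → queue []

Visit order: auth, hub, ingest, leaf, worker, mirror, shard, sink, broker, index, peer, agent, queue, back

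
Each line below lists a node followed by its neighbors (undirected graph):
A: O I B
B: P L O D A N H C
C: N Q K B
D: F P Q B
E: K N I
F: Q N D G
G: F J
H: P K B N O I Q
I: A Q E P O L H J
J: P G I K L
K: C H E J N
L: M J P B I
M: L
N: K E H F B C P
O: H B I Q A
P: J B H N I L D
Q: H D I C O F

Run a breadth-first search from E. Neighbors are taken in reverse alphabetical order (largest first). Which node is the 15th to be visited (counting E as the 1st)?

D

Visit E; enqueue N, K, I → queue [N, K, I]
Visit N; enqueue P, H, F, C, B → queue [K, I, P, H, F, C, B]
Visit K; enqueue J → queue [I, P, H, F, C, B, J]
Visit I; enqueue Q, O, L, A → queue [P, H, F, C, B, J, Q, O, L, A]
Visit P; enqueue D → queue [H, F, C, B, J, Q, O, L, A, D]
Visit H → queue [F, C, B, J, Q, O, L, A, D]
Visit F; enqueue G → queue [C, B, J, Q, O, L, A, D, G]
Visit C → queue [B, J, Q, O, L, A, D, G]
Visit B → queue [J, Q, O, L, A, D, G]
Visit J → queue [Q, O, L, A, D, G]
Visit Q → queue [O, L, A, D, G]
Visit O → queue [L, A, D, G]
Visit L; enqueue M → queue [A, D, G, M]
Visit A → queue [D, G, M]
Visit D → queue [G, M]
Visit G → queue [M]
Visit M → queue []

Visit order: E, N, K, I, P, H, F, C, B, J, Q, O, L, A, D, G, M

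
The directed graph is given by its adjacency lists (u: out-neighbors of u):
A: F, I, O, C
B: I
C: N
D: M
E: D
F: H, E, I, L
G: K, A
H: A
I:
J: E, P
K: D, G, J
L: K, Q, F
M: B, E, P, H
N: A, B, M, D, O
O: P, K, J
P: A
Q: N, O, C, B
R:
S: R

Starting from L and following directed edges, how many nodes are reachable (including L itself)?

BFS from L visits: L, K, Q, F, D, G, J, N, O, C, B, H, E, I, M, A, P
Reachable nodes: 17 of 19 total.

17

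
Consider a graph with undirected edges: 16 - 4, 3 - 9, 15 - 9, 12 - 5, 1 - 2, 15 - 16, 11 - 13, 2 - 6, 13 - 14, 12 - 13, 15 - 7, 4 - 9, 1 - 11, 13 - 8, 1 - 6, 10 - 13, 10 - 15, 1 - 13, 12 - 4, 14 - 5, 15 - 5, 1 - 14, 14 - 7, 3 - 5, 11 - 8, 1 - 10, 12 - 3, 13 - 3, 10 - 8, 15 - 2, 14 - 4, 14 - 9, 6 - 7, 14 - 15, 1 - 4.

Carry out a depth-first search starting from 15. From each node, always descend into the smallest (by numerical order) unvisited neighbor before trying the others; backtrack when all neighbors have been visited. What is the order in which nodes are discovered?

15, 2, 1, 4, 9, 3, 5, 12, 13, 8, 10, 11, 14, 7, 6, 16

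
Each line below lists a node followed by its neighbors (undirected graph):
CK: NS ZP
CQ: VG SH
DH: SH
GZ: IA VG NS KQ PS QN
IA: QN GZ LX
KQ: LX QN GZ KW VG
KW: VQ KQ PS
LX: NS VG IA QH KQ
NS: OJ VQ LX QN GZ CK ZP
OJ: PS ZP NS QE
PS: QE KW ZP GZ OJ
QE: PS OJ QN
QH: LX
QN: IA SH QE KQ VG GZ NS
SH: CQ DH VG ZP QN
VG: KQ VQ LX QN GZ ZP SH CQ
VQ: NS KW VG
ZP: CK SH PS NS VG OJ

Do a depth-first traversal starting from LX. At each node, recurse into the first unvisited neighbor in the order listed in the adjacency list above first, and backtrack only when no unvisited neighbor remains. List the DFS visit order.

Visit LX
LX → NS
NS → OJ
OJ → PS
PS → QE
QE → QN
QN → IA
IA → GZ
GZ → VG
VG → KQ
KQ → KW
KW → VQ
VG → ZP
ZP → CK
ZP → SH
SH → CQ
SH → DH
LX → QH

LX → NS → OJ → PS → QE → QN → IA → GZ → VG → KQ → KW → VQ → ZP → CK → SH → CQ → DH → QH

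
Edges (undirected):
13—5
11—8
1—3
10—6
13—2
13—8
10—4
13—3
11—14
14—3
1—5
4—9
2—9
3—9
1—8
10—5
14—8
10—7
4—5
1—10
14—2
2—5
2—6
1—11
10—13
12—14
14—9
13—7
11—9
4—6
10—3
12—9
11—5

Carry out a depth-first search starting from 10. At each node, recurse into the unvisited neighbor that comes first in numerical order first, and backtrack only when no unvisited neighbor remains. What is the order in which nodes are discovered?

10 1 3 9 2 5 4 6 11 8 13 7 14 12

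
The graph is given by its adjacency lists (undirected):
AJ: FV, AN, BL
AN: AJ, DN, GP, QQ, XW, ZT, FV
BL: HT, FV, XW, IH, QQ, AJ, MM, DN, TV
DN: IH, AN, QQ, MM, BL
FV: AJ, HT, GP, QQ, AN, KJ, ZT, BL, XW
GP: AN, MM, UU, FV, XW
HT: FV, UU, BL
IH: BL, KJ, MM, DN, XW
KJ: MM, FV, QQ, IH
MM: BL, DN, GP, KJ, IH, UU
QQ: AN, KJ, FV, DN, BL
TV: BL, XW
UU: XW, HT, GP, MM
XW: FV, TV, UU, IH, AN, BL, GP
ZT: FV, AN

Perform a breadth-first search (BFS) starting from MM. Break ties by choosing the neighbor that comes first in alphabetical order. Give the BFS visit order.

MM, BL, DN, GP, IH, KJ, UU, AJ, FV, HT, QQ, TV, XW, AN, ZT

Visit MM; enqueue BL, DN, GP, IH, KJ, UU → queue [BL, DN, GP, IH, KJ, UU]
Visit BL; enqueue AJ, FV, HT, QQ, TV, XW → queue [DN, GP, IH, KJ, UU, AJ, FV, HT, QQ, TV, XW]
Visit DN; enqueue AN → queue [GP, IH, KJ, UU, AJ, FV, HT, QQ, TV, XW, AN]
Visit GP → queue [IH, KJ, UU, AJ, FV, HT, QQ, TV, XW, AN]
Visit IH → queue [KJ, UU, AJ, FV, HT, QQ, TV, XW, AN]
Visit KJ → queue [UU, AJ, FV, HT, QQ, TV, XW, AN]
Visit UU → queue [AJ, FV, HT, QQ, TV, XW, AN]
Visit AJ → queue [FV, HT, QQ, TV, XW, AN]
Visit FV; enqueue ZT → queue [HT, QQ, TV, XW, AN, ZT]
Visit HT → queue [QQ, TV, XW, AN, ZT]
Visit QQ → queue [TV, XW, AN, ZT]
Visit TV → queue [XW, AN, ZT]
Visit XW → queue [AN, ZT]
Visit AN → queue [ZT]
Visit ZT → queue []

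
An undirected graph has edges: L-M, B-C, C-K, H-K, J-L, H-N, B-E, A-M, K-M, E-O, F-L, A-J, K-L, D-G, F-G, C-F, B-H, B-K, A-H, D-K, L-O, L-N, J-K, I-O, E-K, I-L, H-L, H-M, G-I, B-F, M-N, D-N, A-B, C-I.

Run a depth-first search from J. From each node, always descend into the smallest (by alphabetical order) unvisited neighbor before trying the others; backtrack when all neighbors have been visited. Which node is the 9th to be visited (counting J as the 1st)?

E

Visit J
J → A
A → B
B → C
C → F
F → G
G → D
D → K
K → E
E → O
O → I
I → L
L → H
H → M
M → N

Visit order: J, A, B, C, F, G, D, K, E, O, I, L, H, M, N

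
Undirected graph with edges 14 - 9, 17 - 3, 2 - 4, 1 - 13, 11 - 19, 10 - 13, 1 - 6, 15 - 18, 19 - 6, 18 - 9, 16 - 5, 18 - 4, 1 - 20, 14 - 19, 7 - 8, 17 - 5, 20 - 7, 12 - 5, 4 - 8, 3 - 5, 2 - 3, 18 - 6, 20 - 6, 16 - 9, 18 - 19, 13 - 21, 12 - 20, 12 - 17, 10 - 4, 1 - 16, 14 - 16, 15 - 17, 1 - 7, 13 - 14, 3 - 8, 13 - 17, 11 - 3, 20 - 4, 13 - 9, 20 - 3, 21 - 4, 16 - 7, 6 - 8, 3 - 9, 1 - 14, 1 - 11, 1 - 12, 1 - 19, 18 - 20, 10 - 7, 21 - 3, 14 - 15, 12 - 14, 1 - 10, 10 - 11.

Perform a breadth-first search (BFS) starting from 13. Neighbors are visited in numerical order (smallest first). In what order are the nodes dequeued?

Visit 13; enqueue 1, 9, 10, 14, 17, 21 → queue [1, 9, 10, 14, 17, 21]
Visit 1; enqueue 6, 7, 11, 12, 16, 19, 20 → queue [9, 10, 14, 17, 21, 6, 7, 11, 12, 16, 19, 20]
Visit 9; enqueue 3, 18 → queue [10, 14, 17, 21, 6, 7, 11, 12, 16, 19, 20, 3, 18]
Visit 10; enqueue 4 → queue [14, 17, 21, 6, 7, 11, 12, 16, 19, 20, 3, 18, 4]
Visit 14; enqueue 15 → queue [17, 21, 6, 7, 11, 12, 16, 19, 20, 3, 18, 4, 15]
Visit 17; enqueue 5 → queue [21, 6, 7, 11, 12, 16, 19, 20, 3, 18, 4, 15, 5]
Visit 21 → queue [6, 7, 11, 12, 16, 19, 20, 3, 18, 4, 15, 5]
Visit 6; enqueue 8 → queue [7, 11, 12, 16, 19, 20, 3, 18, 4, 15, 5, 8]
Visit 7 → queue [11, 12, 16, 19, 20, 3, 18, 4, 15, 5, 8]
Visit 11 → queue [12, 16, 19, 20, 3, 18, 4, 15, 5, 8]
Visit 12 → queue [16, 19, 20, 3, 18, 4, 15, 5, 8]
Visit 16 → queue [19, 20, 3, 18, 4, 15, 5, 8]
Visit 19 → queue [20, 3, 18, 4, 15, 5, 8]
Visit 20 → queue [3, 18, 4, 15, 5, 8]
Visit 3; enqueue 2 → queue [18, 4, 15, 5, 8, 2]
Visit 18 → queue [4, 15, 5, 8, 2]
Visit 4 → queue [15, 5, 8, 2]
Visit 15 → queue [5, 8, 2]
Visit 5 → queue [8, 2]
Visit 8 → queue [2]
Visit 2 → queue []

13, 1, 9, 10, 14, 17, 21, 6, 7, 11, 12, 16, 19, 20, 3, 18, 4, 15, 5, 8, 2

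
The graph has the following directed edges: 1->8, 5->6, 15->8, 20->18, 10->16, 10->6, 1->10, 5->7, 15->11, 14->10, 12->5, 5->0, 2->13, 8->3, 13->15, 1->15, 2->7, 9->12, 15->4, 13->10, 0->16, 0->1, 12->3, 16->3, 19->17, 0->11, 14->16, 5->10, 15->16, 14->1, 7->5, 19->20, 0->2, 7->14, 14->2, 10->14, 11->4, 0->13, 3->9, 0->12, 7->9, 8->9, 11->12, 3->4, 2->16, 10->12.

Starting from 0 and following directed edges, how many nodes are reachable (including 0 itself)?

BFS from 0 visits: 0, 16, 13, 12, 11, 2, 1, 3, 15, 10, 5, 4, 7, 8, 9, 14, 6
Reachable nodes: 17 of 21 total.

17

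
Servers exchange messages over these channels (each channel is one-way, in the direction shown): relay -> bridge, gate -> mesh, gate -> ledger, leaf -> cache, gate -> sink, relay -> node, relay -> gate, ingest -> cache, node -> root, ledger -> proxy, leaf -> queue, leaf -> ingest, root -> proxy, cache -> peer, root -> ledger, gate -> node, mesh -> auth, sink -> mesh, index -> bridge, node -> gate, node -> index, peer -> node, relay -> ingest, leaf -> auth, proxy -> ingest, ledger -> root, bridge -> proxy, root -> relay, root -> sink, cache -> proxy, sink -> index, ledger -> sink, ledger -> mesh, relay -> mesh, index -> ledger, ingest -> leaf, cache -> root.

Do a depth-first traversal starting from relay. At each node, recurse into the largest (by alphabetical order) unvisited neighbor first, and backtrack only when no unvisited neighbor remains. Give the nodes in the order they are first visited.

relay node root sink mesh auth index ledger proxy ingest leaf queue cache peer bridge gate

Visit relay
relay → node
node → root
root → sink
sink → mesh
mesh → auth
sink → index
index → ledger
ledger → proxy
proxy → ingest
ingest → leaf
leaf → queue
leaf → cache
cache → peer
index → bridge
node → gate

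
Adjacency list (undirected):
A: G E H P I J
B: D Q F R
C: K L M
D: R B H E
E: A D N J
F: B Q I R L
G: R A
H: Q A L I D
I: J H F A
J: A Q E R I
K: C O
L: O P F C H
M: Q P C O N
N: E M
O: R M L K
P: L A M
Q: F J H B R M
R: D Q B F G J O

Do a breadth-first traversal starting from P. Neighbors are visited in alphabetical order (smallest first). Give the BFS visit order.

P A L M E G H I J C F O N Q D R K B

Visit P; enqueue A, L, M → queue [A, L, M]
Visit A; enqueue E, G, H, I, J → queue [L, M, E, G, H, I, J]
Visit L; enqueue C, F, O → queue [M, E, G, H, I, J, C, F, O]
Visit M; enqueue N, Q → queue [E, G, H, I, J, C, F, O, N, Q]
Visit E; enqueue D → queue [G, H, I, J, C, F, O, N, Q, D]
Visit G; enqueue R → queue [H, I, J, C, F, O, N, Q, D, R]
Visit H → queue [I, J, C, F, O, N, Q, D, R]
Visit I → queue [J, C, F, O, N, Q, D, R]
Visit J → queue [C, F, O, N, Q, D, R]
Visit C; enqueue K → queue [F, O, N, Q, D, R, K]
Visit F; enqueue B → queue [O, N, Q, D, R, K, B]
Visit O → queue [N, Q, D, R, K, B]
Visit N → queue [Q, D, R, K, B]
Visit Q → queue [D, R, K, B]
Visit D → queue [R, K, B]
Visit R → queue [K, B]
Visit K → queue [B]
Visit B → queue []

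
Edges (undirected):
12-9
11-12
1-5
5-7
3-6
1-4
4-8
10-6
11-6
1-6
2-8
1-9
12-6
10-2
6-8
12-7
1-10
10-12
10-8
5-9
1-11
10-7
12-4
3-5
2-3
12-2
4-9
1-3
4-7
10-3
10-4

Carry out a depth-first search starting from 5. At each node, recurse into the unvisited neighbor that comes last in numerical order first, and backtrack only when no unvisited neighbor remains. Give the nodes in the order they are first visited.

Visit 5
5 → 9
9 → 12
12 → 11
11 → 6
6 → 10
10 → 8
8 → 4
4 → 7
4 → 1
1 → 3
3 → 2

5, 9, 12, 11, 6, 10, 8, 4, 7, 1, 3, 2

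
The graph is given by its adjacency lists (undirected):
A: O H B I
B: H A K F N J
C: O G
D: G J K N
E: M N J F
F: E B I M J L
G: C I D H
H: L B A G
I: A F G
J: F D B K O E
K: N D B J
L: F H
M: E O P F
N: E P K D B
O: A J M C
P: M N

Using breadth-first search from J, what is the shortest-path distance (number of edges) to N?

Level 0: J
Level 1: B, D, E, F, K, O
Level 2: A, C, G, H, I, L, M, N
Level 3: P
N first appears at level 2.

2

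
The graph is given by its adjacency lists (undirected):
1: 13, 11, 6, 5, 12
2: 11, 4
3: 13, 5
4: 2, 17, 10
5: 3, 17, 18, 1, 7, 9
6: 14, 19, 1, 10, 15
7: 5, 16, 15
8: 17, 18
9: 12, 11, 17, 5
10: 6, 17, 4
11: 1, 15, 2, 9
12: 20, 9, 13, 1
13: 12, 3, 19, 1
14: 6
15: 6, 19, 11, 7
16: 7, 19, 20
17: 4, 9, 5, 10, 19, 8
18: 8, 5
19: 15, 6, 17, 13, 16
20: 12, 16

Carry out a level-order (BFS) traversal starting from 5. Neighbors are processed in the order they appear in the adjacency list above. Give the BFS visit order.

5 -> 3 -> 17 -> 18 -> 1 -> 7 -> 9 -> 13 -> 4 -> 10 -> 19 -> 8 -> 11 -> 6 -> 12 -> 16 -> 15 -> 2 -> 14 -> 20

Visit 5; enqueue 3, 17, 18, 1, 7, 9 → queue [3, 17, 18, 1, 7, 9]
Visit 3; enqueue 13 → queue [17, 18, 1, 7, 9, 13]
Visit 17; enqueue 4, 10, 19, 8 → queue [18, 1, 7, 9, 13, 4, 10, 19, 8]
Visit 18 → queue [1, 7, 9, 13, 4, 10, 19, 8]
Visit 1; enqueue 11, 6, 12 → queue [7, 9, 13, 4, 10, 19, 8, 11, 6, 12]
Visit 7; enqueue 16, 15 → queue [9, 13, 4, 10, 19, 8, 11, 6, 12, 16, 15]
Visit 9 → queue [13, 4, 10, 19, 8, 11, 6, 12, 16, 15]
Visit 13 → queue [4, 10, 19, 8, 11, 6, 12, 16, 15]
Visit 4; enqueue 2 → queue [10, 19, 8, 11, 6, 12, 16, 15, 2]
Visit 10 → queue [19, 8, 11, 6, 12, 16, 15, 2]
Visit 19 → queue [8, 11, 6, 12, 16, 15, 2]
Visit 8 → queue [11, 6, 12, 16, 15, 2]
Visit 11 → queue [6, 12, 16, 15, 2]
Visit 6; enqueue 14 → queue [12, 16, 15, 2, 14]
Visit 12; enqueue 20 → queue [16, 15, 2, 14, 20]
Visit 16 → queue [15, 2, 14, 20]
Visit 15 → queue [2, 14, 20]
Visit 2 → queue [14, 20]
Visit 14 → queue [20]
Visit 20 → queue []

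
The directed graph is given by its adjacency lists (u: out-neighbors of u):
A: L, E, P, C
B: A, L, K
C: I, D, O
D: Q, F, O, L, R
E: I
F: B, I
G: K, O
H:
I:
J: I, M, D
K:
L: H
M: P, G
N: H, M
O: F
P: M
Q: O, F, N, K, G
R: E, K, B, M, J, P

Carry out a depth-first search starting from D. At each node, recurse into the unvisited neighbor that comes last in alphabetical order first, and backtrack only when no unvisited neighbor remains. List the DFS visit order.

D → R → P → M → G → O → F → I → B → L → H → K → A → E → C → J → Q → N

Visit D
D → R
R → P
P → M
M → G
G → O
O → F
F → I
F → B
B → L
L → H
B → K
B → A
A → E
A → C
R → J
D → Q
Q → N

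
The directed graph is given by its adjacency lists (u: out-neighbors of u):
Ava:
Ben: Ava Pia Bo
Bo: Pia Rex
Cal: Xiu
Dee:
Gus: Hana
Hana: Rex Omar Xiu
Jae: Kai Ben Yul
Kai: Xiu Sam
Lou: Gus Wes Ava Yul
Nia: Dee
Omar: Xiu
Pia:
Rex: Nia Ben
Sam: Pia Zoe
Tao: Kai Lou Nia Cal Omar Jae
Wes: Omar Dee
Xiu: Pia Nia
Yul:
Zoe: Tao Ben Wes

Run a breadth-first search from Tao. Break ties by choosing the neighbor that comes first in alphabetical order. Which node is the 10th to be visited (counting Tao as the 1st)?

Visit Tao; enqueue Cal, Jae, Kai, Lou, Nia, Omar → queue [Cal, Jae, Kai, Lou, Nia, Omar]
Visit Cal; enqueue Xiu → queue [Jae, Kai, Lou, Nia, Omar, Xiu]
Visit Jae; enqueue Ben, Yul → queue [Kai, Lou, Nia, Omar, Xiu, Ben, Yul]
Visit Kai; enqueue Sam → queue [Lou, Nia, Omar, Xiu, Ben, Yul, Sam]
Visit Lou; enqueue Ava, Gus, Wes → queue [Nia, Omar, Xiu, Ben, Yul, Sam, Ava, Gus, Wes]
Visit Nia; enqueue Dee → queue [Omar, Xiu, Ben, Yul, Sam, Ava, Gus, Wes, Dee]
Visit Omar → queue [Xiu, Ben, Yul, Sam, Ava, Gus, Wes, Dee]
Visit Xiu; enqueue Pia → queue [Ben, Yul, Sam, Ava, Gus, Wes, Dee, Pia]
Visit Ben; enqueue Bo → queue [Yul, Sam, Ava, Gus, Wes, Dee, Pia, Bo]
Visit Yul → queue [Sam, Ava, Gus, Wes, Dee, Pia, Bo]
Visit Sam; enqueue Zoe → queue [Ava, Gus, Wes, Dee, Pia, Bo, Zoe]
Visit Ava → queue [Gus, Wes, Dee, Pia, Bo, Zoe]
Visit Gus; enqueue Hana → queue [Wes, Dee, Pia, Bo, Zoe, Hana]
Visit Wes → queue [Dee, Pia, Bo, Zoe, Hana]
Visit Dee → queue [Pia, Bo, Zoe, Hana]
Visit Pia → queue [Bo, Zoe, Hana]
Visit Bo; enqueue Rex → queue [Zoe, Hana, Rex]
Visit Zoe → queue [Hana, Rex]
Visit Hana → queue [Rex]
Visit Rex → queue []

Visit order: Tao, Cal, Jae, Kai, Lou, Nia, Omar, Xiu, Ben, Yul, Sam, Ava, Gus, Wes, Dee, Pia, Bo, Zoe, Hana, Rex

Yul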